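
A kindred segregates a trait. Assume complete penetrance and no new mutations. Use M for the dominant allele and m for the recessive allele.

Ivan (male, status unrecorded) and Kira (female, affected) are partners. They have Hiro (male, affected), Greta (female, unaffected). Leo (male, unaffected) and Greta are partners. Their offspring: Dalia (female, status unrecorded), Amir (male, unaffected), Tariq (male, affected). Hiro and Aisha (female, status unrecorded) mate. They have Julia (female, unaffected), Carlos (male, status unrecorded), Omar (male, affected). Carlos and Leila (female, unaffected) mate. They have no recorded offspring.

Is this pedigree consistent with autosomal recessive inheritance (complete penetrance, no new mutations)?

Yes

A consistent assignment under autosomal recessive exists: Ivan Mm, Kira mm, Hiro mm, Greta Mm, Leo Mm, Aisha Mm, Dalia MM, Amir MM, Tariq mm, Julia Mm, Carlos Mm, Omar mm, Leila MM.
In this assignment every recorded phenotype matches its genotype and every non-founder's genotype is obtainable from its parents' genotypes, so the pedigree is consistent.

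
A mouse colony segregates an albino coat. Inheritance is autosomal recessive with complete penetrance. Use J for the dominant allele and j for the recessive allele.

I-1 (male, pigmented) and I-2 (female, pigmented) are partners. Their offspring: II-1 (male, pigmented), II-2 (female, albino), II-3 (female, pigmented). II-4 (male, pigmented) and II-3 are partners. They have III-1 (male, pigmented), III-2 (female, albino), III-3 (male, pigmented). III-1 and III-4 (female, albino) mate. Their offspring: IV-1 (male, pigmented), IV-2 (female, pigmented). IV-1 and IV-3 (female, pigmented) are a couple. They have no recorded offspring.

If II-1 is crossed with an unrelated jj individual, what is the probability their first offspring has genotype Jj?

2/3

I-1 is pigmented so carries J and passed j to II-2 (jj), so I-1 is Jj.
I-2 is pigmented so carries J and passed j to II-2 (jj), so I-2 is Jj.
II-1 is a pigmented offspring of I-1 (Jj) × I-2 (Jj), whose cross gives 1/4 JJ : 1/2 Jj : 1/4 jj; conditioning on being pigmented, II-1 is JJ with probability 1/3, Jj with probability 2/3.
Summing over parental genotype combinations, P(offspring has genotype Jj) = 1/3·1 + 2/3·1/2 = 2/3.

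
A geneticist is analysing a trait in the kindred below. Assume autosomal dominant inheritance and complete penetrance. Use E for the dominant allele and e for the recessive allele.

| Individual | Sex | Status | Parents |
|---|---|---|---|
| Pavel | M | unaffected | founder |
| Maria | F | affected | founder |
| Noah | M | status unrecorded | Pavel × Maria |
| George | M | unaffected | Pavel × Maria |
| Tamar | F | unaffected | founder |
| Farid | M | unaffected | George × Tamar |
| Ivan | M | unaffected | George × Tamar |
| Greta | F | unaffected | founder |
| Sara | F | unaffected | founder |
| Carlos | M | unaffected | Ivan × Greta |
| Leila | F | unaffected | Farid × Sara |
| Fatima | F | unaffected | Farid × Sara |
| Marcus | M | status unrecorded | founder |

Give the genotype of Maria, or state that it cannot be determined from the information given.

From phenotype alone, Maria is EE or Ee.
Maria is affected so carries E and passed e to George (ee), so Maria is Ee.

Ee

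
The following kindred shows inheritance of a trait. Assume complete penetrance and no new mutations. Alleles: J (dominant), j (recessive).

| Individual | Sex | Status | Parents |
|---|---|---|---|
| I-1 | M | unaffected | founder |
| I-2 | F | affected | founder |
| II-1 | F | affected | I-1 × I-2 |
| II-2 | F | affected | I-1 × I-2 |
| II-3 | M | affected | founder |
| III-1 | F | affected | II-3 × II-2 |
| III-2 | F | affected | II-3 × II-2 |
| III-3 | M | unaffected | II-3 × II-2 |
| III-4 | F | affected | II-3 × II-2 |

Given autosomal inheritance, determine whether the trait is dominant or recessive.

dominant

II-3 and II-2 are both affected yet have an unaffected child III-3. Under a recessive model two affected parents are homozygous and every child would be affected, so the trait cannot be recessive.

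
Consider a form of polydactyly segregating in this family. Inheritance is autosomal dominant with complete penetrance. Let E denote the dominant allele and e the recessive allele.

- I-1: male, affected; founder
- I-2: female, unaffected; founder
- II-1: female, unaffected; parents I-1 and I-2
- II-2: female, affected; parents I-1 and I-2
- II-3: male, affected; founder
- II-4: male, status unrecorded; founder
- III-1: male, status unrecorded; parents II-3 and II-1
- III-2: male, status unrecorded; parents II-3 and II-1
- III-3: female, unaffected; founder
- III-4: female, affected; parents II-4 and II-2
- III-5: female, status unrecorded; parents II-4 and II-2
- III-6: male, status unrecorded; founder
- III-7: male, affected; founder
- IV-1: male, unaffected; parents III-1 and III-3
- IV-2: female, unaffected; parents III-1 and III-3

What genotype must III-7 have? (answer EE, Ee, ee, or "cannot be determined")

III-7's phenotype allows EE or Ee, and no parent or child forces a single allele at both positions; consistent genotype assignments exist with III-7 as EE or Ee.

cannot be determined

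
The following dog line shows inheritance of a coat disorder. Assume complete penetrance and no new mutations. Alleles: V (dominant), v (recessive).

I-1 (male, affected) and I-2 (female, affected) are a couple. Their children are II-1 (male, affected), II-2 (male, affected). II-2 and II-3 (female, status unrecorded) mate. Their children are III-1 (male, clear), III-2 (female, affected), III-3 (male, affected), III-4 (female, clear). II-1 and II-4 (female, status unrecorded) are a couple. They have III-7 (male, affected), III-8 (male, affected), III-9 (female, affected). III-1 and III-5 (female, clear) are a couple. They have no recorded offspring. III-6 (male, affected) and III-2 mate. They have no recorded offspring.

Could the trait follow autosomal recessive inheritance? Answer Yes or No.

Yes

A consistent assignment under autosomal recessive exists: I-1 vv, I-2 vv, II-1 vv, II-2 vv, II-3 Vv, II-4 Vv, III-1 Vv, III-2 vv, III-3 vv, III-4 Vv, III-5 VV, III-6 vv, III-7 vv, III-8 vv, III-9 vv.
In this assignment every recorded phenotype matches its genotype and every non-founder's genotype is obtainable from its parents' genotypes, so the pedigree is consistent.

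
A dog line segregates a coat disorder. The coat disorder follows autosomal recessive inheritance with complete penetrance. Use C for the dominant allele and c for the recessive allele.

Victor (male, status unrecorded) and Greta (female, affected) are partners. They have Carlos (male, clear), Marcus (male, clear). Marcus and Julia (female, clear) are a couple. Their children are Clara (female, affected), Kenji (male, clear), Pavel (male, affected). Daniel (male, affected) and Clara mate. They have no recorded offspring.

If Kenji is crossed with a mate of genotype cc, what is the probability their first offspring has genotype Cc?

Marcus is clear so carries C and received c from Greta (cc), so Marcus is Cc.
Julia is clear so carries C and passed c to Clara (cc), so Julia is Cc.
Kenji is a clear offspring of Marcus (Cc) × Julia (Cc), whose cross gives 1/4 CC : 1/2 Cc : 1/4 cc; conditioning on being clear, Kenji is CC with probability 1/3, Cc with probability 2/3.
Summing over parental genotype combinations, P(offspring has genotype Cc) = 1/3·1 + 2/3·1/2 = 2/3.

2/3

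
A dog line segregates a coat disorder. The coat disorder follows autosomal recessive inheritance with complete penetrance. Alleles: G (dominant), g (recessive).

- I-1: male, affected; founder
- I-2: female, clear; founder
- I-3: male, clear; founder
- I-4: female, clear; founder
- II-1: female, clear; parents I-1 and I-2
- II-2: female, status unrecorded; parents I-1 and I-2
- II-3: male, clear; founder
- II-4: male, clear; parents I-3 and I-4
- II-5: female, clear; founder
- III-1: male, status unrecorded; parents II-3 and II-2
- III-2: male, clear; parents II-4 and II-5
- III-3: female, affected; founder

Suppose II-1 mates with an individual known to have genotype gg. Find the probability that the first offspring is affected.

1/2

II-1 is clear so carries G and received g from I-1 (gg), so II-1 is Gg.
The cross gives 1/2 Gg : 1/2 gg, so P(offspring is affected) = 1/2.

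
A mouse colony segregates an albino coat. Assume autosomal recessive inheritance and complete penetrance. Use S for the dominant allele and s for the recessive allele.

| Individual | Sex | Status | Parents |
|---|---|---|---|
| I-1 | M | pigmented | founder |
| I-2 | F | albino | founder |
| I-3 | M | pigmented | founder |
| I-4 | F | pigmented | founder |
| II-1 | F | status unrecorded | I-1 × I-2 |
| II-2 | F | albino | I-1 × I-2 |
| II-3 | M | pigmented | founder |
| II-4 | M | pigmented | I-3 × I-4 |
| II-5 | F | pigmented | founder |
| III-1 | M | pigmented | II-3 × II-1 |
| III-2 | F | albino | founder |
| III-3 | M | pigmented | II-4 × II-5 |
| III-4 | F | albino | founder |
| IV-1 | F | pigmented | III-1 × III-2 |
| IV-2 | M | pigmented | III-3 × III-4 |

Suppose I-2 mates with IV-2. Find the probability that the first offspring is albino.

1/2

I-2 is albino, so I-2 is ss.
IV-2 is pigmented so carries S and received s from III-4 (ss), so IV-2 is Ss.
The cross gives 1/2 Ss : 1/2 ss, so P(offspring is albino) = 1/2.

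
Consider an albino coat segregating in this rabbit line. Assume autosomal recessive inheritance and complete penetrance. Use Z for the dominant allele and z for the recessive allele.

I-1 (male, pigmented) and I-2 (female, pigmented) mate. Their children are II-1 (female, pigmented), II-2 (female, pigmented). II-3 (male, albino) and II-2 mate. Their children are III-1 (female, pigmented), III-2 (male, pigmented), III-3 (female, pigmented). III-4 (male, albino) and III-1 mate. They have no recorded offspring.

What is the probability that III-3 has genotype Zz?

1

III-3 is pigmented so carries Z and received z from II-3 (zz), so III-3 is Zz, giving P(Zz) = 1.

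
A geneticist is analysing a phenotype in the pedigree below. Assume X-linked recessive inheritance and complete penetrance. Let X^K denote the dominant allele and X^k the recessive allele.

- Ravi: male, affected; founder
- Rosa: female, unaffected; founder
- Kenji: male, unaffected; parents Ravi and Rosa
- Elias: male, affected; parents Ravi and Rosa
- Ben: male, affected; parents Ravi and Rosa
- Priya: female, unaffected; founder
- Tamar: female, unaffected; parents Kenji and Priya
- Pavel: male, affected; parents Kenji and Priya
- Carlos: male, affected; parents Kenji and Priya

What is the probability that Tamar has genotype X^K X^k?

1/2

Kenji is unaffected, so Kenji is X^K Y.
Priya is unaffected so carries K and passed k to Pavel (X^k Y), so Priya is X^K X^k.
Their cross gives offspring ratios 1/2 X^K X^K : 1/2 X^K X^k. Conditioning on Tamar being unaffected, P(X^K X^k) = 1/2 / 1 = 1/2.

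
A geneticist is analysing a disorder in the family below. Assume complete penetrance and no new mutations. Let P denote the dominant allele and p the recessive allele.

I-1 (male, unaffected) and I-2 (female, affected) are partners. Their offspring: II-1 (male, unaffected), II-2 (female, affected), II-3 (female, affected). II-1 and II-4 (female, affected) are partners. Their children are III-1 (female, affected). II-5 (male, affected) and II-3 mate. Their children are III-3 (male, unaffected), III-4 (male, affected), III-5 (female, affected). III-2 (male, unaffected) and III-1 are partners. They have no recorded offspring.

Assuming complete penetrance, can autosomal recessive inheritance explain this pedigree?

No

Under autosomal recessive, III-3 (unaffected, male) cannot arise from II-5 (affected) × II-3 (affected).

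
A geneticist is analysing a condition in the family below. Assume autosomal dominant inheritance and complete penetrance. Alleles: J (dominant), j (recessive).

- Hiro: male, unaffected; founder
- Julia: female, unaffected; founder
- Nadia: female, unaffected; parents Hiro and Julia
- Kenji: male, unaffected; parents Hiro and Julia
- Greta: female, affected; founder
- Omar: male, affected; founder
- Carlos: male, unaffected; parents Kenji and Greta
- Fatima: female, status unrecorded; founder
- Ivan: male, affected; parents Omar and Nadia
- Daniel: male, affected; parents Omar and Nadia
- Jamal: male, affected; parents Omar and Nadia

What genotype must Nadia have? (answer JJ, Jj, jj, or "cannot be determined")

Nadia is unaffected, so Nadia is jj.

jj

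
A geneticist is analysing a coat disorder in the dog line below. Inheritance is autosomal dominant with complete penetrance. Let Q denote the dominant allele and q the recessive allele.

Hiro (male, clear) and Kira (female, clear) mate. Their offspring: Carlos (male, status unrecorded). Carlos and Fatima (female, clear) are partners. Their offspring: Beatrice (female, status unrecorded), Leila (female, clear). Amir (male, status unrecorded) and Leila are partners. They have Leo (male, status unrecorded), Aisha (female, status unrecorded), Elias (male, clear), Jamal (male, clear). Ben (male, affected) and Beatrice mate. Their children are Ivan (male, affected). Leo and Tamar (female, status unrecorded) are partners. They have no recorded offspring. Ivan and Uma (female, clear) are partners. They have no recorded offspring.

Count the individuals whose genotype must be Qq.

Obligate heterozygotes: Ivan is affected so carries Q and received q from Beatrice (qq), so Ivan is Qq.
Every other individual is either homozygous by phenotype or has at least one consistent homozygous assignment, so the count is 1.

1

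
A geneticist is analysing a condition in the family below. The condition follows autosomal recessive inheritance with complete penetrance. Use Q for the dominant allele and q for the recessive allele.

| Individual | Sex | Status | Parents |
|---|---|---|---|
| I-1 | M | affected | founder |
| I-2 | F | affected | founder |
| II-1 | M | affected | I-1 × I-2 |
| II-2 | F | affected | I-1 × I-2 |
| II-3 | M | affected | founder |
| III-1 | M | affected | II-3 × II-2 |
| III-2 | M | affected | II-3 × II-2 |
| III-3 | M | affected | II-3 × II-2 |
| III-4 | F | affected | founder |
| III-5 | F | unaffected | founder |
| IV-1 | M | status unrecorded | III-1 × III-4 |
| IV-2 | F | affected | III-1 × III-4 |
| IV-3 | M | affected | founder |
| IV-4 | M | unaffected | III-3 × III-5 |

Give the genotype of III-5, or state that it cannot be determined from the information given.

III-5's phenotype allows QQ or Qq, and no parent or child forces a single allele at both positions; consistent genotype assignments exist with III-5 as QQ or Qq.

cannot be determined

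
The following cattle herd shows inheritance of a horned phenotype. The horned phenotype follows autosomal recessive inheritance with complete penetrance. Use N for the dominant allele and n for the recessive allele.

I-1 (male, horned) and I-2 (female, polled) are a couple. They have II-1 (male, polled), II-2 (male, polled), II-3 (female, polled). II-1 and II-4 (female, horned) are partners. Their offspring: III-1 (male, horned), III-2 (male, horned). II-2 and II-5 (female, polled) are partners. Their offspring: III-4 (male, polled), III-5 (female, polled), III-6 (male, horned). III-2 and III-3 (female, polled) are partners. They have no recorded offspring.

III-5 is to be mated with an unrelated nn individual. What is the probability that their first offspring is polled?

2/3

II-2 is polled so carries N and received n from I-1 (nn), so II-2 is Nn.
II-5 is polled so carries N and passed n to III-6 (nn), so II-5 is Nn.
III-5 is a polled offspring of II-2 (Nn) × II-5 (Nn), whose cross gives 1/4 NN : 1/2 Nn : 1/4 nn; conditioning on being polled, III-5 is NN with probability 1/3, Nn with probability 2/3.
Summing over parental genotype combinations, P(offspring is polled) = 1/3·1 + 2/3·1/2 = 2/3.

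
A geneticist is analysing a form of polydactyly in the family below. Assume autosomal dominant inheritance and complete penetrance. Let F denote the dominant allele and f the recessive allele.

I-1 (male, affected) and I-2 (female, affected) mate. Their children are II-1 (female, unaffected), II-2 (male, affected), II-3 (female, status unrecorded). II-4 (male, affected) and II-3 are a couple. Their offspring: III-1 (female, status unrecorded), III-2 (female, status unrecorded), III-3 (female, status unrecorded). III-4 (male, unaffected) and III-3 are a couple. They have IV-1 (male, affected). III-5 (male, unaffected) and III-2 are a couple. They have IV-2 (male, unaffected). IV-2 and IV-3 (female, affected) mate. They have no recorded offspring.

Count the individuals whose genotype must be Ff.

Obligate heterozygotes: I-1 is affected so carries F and passed f to II-1 (ff), so I-1 is Ff; I-2 is affected so carries F and passed f to II-1 (ff), so I-2 is Ff; IV-1 is affected so carries F and received f from III-4 (ff), so IV-1 is Ff.
Every other individual is either homozygous by phenotype or has at least one consistent homozygous assignment, so the count is 3.

3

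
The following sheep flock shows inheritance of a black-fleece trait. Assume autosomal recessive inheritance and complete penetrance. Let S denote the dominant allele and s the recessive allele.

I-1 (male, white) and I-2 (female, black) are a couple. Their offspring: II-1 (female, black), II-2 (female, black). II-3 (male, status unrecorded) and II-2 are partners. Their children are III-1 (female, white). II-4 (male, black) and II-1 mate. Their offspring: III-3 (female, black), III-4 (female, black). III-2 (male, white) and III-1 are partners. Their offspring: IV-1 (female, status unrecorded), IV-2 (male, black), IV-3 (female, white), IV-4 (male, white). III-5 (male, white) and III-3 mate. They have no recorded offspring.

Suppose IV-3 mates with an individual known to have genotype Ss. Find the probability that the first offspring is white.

III-2 is white so carries S and passed s to IV-2 (ss), so III-2 is Ss.
III-1 is white so carries S and received s from II-2 (ss), so III-1 is Ss.
IV-3 is a white offspring of III-2 (Ss) × III-1 (Ss), whose cross gives 1/4 SS : 1/2 Ss : 1/4 ss; conditioning on being white, IV-3 is SS with probability 1/3, Ss with probability 2/3.
Summing over parental genotype combinations, P(offspring is white) = 1/3·1 + 2/3·3/4 = 5/6.

5/6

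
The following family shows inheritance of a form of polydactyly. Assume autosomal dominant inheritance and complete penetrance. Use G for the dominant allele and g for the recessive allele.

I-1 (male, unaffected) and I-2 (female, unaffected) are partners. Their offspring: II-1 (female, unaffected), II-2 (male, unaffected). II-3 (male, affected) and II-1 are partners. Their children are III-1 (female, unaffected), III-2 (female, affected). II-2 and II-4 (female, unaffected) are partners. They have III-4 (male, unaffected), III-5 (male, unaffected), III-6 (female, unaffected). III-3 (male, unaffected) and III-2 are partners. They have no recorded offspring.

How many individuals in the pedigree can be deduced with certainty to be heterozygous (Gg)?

Obligate heterozygotes: II-3 is affected so carries G and passed g to III-1 (gg), so II-3 is Gg; III-2 is affected so carries G and received g from II-1 (gg), so III-2 is Gg.
Every other individual is either homozygous by phenotype or has at least one consistent homozygous assignment, so the count is 2.

2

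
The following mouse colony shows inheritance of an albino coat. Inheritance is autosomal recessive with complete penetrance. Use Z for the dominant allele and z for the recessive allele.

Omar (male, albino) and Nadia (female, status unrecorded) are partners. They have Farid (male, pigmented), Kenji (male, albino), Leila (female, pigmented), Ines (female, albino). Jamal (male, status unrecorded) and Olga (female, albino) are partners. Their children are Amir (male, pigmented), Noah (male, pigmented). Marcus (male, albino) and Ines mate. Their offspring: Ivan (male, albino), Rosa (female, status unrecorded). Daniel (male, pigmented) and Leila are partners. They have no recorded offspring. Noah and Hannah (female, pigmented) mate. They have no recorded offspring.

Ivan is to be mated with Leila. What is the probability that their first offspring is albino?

1/2

Ivan is albino, so Ivan is zz.
Leila is pigmented so carries Z and received z from Omar (zz), so Leila is Zz.
The cross gives 1/2 Zz : 1/2 zz, so P(offspring is albino) = 1/2.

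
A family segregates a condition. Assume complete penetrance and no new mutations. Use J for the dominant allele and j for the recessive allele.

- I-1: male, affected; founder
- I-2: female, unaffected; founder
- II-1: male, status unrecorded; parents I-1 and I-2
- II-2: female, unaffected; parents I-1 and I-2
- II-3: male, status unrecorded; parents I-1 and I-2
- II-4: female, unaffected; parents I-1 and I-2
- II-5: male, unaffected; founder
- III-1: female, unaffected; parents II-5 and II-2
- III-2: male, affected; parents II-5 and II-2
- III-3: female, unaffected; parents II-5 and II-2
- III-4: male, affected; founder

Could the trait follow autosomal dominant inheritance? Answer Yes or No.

No

Under autosomal dominant, III-2 (affected, male) cannot arise from II-5 (unaffected) × II-2 (unaffected).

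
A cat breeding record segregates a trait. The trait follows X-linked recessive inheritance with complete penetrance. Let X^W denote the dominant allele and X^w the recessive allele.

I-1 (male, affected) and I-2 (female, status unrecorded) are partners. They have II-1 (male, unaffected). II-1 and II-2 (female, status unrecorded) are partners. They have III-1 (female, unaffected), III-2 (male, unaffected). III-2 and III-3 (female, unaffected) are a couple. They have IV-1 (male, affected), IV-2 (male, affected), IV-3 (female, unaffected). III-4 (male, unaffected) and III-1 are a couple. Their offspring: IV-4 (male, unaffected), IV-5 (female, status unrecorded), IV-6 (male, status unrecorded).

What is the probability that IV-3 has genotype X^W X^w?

1/2

III-2 is unaffected, so III-2 is X^W Y.
III-3 is unaffected so carries W and passed w to IV-1 (X^w Y), so III-3 is X^W X^w.
Their cross gives offspring ratios 1/2 X^W X^W : 1/2 X^W X^w. Conditioning on IV-3 being unaffected, P(X^W X^w) = 1/2 / 1 = 1/2.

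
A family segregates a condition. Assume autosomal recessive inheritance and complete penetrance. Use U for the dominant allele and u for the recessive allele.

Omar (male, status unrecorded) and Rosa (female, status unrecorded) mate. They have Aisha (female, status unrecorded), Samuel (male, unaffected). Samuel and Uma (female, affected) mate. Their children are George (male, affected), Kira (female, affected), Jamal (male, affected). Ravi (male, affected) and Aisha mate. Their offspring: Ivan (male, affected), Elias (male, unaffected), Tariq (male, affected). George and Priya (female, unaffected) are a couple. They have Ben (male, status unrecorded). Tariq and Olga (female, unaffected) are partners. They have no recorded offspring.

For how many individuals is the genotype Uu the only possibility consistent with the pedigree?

Obligate heterozygotes: Aisha passed U to Elias (Uu, whose u came from Ravi) and passed u to Ivan (uu), so Aisha is Uu; Samuel is unaffected so carries U and passed u to George (uu), so Samuel is Uu; Elias is unaffected so carries U and received u from Ravi (uu), so Elias is Uu.
Every other individual is either homozygous by phenotype or has at least one consistent homozygous assignment, so the count is 3.

3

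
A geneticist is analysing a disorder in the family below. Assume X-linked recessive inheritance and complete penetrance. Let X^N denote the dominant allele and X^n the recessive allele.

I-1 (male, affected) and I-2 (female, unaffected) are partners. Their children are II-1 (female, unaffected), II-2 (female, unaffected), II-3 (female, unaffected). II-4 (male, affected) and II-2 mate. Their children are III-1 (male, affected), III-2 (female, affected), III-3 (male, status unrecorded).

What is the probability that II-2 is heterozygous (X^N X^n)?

1

II-2 is unaffected so carries N and received n from I-1 (X^n Y), so II-2 is X^N X^n, giving P(X^N X^n) = 1.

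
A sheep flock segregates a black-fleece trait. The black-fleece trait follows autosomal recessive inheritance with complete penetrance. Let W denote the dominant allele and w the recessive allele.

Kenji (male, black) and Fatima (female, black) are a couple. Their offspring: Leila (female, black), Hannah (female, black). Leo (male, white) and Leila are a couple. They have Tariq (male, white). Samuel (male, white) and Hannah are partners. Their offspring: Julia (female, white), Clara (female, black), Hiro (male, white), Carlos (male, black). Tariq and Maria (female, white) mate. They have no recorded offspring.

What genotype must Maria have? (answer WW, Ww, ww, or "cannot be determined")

cannot be determined

Maria's phenotype allows WW or Ww, and no parent or child forces a single allele at both positions; consistent genotype assignments exist with Maria as WW or Ww.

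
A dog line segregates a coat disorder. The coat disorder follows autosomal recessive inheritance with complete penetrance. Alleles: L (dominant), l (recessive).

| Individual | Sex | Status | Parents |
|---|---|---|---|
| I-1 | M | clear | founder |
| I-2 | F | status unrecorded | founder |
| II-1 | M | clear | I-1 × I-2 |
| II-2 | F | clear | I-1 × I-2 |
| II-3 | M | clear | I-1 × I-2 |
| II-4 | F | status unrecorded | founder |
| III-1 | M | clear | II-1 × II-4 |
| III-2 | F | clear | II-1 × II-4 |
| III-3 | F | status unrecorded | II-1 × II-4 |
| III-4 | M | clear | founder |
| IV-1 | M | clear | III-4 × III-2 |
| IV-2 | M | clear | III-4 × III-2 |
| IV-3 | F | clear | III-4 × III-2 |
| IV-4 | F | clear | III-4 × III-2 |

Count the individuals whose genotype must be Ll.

No individual's genotype is forced to Ll by the pedigree, so the count is 0.

0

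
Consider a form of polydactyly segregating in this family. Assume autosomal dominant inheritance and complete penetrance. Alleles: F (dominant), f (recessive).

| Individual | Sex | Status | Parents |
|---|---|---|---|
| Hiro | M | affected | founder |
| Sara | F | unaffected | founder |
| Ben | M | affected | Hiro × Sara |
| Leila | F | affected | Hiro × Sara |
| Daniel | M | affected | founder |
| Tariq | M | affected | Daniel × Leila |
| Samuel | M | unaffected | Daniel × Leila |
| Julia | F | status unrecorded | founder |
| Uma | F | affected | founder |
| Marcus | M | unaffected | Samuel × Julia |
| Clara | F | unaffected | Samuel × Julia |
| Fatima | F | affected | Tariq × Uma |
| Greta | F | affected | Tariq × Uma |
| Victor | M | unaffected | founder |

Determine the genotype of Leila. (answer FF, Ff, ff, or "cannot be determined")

Ff

From phenotype alone, Leila is FF or Ff.
Leila is affected so carries F and received f from Sara (ff), so Leila is Ff.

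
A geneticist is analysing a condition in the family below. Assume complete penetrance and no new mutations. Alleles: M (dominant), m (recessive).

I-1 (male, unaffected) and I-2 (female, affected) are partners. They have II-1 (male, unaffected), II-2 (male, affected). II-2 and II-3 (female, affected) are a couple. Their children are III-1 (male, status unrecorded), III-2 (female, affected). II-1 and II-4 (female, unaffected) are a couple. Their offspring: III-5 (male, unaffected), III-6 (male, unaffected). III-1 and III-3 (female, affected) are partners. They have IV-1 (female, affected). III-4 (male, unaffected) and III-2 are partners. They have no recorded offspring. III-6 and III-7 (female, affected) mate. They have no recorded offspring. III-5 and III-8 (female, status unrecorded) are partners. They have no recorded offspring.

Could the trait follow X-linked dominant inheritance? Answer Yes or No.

Yes

A consistent assignment under X-linked dominant exists: I-1 X^m Y, I-2 X^M X^m, II-1 X^m Y, II-2 X^M Y, II-3 X^M X^M, II-4 X^m X^m, III-1 X^M Y, III-2 X^M X^M, III-3 X^M X^M, III-4 X^m Y, III-5 X^m Y, III-6 X^m Y, III-7 X^M X^M, III-8 X^M X^M, IV-1 X^M X^M.
In this assignment every recorded phenotype matches its genotype and every non-founder's genotype is obtainable from its parents' genotypes, so the pedigree is consistent.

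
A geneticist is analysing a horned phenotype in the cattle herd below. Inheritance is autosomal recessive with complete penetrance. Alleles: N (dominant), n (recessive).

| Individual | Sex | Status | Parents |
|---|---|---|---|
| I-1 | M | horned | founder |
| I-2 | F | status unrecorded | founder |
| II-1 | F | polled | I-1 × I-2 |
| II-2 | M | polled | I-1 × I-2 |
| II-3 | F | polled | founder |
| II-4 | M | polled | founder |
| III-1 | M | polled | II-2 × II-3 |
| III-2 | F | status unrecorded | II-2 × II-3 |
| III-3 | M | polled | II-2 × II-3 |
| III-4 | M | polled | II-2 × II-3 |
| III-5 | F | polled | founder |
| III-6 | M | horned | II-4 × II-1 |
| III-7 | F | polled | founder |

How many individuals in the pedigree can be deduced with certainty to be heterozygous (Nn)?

3

Obligate heterozygotes: II-1 is polled so carries N and received n from I-1 (nn), so II-1 is Nn; II-2 is polled so carries N and received n from I-1 (nn), so II-2 is Nn; II-4 is polled so carries N and passed n to III-6 (nn), so II-4 is Nn.
Every other individual is either homozygous by phenotype or has at least one consistent homozygous assignment, so the count is 3.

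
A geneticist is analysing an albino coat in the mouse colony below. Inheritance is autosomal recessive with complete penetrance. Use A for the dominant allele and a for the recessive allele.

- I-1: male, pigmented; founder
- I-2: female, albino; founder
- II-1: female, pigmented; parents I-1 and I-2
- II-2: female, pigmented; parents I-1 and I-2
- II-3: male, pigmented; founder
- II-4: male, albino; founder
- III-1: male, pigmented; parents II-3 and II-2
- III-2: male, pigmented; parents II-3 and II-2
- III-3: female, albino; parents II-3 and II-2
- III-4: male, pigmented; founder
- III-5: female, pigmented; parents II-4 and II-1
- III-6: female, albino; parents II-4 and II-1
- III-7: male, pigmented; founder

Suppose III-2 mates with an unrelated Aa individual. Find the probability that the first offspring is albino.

II-3 is pigmented so carries A and passed a to III-3 (aa), so II-3 is Aa.
II-2 is pigmented so carries A and received a from I-2 (aa), so II-2 is Aa.
III-2 is a pigmented offspring of II-3 (Aa) × II-2 (Aa), whose cross gives 1/4 AA : 1/2 Aa : 1/4 aa; conditioning on being pigmented, III-2 is AA with probability 1/3, Aa with probability 2/3.
Summing over parental genotype combinations, P(offspring is albino) = 2/3·1/4 = 1/6.

1/6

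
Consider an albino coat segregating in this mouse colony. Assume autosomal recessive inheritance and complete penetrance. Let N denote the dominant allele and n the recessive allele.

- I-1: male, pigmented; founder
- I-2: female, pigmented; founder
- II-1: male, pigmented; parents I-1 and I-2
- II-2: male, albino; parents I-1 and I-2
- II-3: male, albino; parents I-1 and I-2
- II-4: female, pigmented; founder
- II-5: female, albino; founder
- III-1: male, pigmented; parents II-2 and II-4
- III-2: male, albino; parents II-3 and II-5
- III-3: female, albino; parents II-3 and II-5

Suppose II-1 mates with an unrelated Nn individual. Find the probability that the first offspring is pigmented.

5/6

I-1 is pigmented so carries N and passed n to II-2 (nn), so I-1 is Nn.
I-2 is pigmented so carries N and passed n to II-2 (nn), so I-2 is Nn.
II-1 is a pigmented offspring of I-1 (Nn) × I-2 (Nn), whose cross gives 1/4 NN : 1/2 Nn : 1/4 nn; conditioning on being pigmented, II-1 is NN with probability 1/3, Nn with probability 2/3.
Summing over parental genotype combinations, P(offspring is pigmented) = 1/3·1 + 2/3·3/4 = 5/6.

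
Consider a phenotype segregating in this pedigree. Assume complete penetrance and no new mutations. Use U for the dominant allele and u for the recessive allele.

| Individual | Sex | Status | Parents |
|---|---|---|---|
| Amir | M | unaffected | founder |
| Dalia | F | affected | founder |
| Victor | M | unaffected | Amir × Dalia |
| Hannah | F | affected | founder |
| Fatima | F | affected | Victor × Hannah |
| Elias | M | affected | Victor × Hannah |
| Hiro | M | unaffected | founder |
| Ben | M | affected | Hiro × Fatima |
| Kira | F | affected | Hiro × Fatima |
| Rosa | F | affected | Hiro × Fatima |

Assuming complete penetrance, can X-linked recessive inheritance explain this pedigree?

No

Under X-linked recessive, Victor (unaffected, male) cannot arise from Amir (unaffected) × Dalia (affected).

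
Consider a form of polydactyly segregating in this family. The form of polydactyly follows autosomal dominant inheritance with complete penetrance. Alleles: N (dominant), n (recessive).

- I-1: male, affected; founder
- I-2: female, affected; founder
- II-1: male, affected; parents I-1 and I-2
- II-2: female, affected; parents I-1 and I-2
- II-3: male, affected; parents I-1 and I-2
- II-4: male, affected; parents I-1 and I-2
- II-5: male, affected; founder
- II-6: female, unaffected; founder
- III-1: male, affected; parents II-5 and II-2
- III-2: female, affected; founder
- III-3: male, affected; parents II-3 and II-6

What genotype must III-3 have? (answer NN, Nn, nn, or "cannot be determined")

From phenotype alone, III-3 is NN or Nn.
III-3 is affected so carries N and received n from II-6 (nn), so III-3 is Nn.

Nn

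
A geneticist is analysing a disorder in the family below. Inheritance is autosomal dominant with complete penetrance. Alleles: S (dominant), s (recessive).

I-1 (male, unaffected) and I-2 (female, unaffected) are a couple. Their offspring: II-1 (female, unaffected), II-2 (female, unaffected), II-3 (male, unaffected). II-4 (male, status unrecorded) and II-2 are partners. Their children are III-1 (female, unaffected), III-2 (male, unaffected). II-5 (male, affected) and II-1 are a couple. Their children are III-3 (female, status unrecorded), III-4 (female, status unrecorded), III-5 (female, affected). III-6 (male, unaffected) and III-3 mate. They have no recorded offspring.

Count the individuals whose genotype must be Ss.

Obligate heterozygotes: III-5 is affected so carries S and received s from II-1 (ss), so III-5 is Ss.
Every other individual is either homozygous by phenotype or has at least one consistent homozygous assignment, so the count is 1.

1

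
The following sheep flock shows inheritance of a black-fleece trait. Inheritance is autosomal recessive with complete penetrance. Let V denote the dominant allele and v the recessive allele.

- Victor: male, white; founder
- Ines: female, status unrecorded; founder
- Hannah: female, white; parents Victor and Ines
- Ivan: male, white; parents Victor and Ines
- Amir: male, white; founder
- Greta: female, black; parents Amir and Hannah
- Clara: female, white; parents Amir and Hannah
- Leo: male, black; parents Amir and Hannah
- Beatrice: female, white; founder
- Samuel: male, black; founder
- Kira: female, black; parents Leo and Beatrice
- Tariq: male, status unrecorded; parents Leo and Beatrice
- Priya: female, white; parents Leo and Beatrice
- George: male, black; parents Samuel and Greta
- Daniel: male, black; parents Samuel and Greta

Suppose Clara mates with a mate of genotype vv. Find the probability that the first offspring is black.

Amir is white so carries V and passed v to Greta (vv), so Amir is Vv.
Hannah is white so carries V and passed v to Greta (vv), so Hannah is Vv.
Clara is a white offspring of Amir (Vv) × Hannah (Vv), whose cross gives 1/4 VV : 1/2 Vv : 1/4 vv; conditioning on being white, Clara is VV with probability 1/3, Vv with probability 2/3.
Summing over parental genotype combinations, P(offspring is black) = 2/3·1/2 = 1/3.

1/3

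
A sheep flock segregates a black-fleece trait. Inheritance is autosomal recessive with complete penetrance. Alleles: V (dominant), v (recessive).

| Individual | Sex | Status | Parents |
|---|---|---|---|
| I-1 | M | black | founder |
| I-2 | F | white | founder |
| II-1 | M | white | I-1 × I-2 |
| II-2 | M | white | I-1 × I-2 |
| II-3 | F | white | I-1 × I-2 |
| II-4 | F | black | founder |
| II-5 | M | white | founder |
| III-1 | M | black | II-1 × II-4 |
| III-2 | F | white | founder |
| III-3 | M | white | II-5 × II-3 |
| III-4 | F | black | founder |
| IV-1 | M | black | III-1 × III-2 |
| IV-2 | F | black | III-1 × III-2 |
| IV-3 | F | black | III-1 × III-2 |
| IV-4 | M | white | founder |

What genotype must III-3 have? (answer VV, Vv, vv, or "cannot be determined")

III-3's phenotype allows VV or Vv, and no parent or child forces a single allele at both positions; consistent genotype assignments exist with III-3 as VV or Vv.

cannot be determined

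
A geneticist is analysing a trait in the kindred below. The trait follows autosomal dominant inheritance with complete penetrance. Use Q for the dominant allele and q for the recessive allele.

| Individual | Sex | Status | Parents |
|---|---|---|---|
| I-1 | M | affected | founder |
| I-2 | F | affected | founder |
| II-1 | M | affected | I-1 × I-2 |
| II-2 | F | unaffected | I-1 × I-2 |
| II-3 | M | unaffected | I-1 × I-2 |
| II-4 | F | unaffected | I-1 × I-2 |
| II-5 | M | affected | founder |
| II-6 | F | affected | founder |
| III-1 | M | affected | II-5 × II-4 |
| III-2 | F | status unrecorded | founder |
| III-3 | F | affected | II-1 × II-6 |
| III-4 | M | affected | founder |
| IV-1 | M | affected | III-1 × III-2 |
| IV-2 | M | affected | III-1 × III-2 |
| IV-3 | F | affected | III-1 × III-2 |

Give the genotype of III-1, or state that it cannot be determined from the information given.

Qq

From phenotype alone, III-1 is QQ or Qq.
III-1 is affected so carries Q and received q from II-4 (qq), so III-1 is Qq.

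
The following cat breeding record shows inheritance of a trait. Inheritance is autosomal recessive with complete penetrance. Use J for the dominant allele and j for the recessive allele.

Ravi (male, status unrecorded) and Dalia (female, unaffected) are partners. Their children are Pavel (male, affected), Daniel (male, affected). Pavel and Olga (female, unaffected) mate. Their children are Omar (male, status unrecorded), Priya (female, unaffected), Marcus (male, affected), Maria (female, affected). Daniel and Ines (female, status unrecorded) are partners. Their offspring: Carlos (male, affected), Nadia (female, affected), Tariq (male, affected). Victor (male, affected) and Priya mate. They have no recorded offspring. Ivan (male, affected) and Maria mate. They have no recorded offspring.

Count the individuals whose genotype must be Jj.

Obligate heterozygotes: Dalia is unaffected so carries J and passed j to Pavel (jj), so Dalia is Jj; Olga is unaffected so carries J and passed j to Marcus (jj), so Olga is Jj; Priya is unaffected so carries J and received j from Pavel (jj), so Priya is Jj.
Every other individual is either homozygous by phenotype or has at least one consistent homozygous assignment, so the count is 3.

3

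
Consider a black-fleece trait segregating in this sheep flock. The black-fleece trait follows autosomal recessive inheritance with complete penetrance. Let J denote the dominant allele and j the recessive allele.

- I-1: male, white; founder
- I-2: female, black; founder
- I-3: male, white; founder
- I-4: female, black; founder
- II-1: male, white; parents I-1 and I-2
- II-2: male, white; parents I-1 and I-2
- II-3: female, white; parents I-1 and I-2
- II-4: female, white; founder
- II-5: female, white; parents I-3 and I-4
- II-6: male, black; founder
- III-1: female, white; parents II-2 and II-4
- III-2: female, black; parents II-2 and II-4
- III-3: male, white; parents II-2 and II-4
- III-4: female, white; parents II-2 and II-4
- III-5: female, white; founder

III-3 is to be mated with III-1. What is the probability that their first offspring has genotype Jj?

4/9

II-2 is white so carries J and received j from I-2 (jj), so II-2 is Jj.
II-4 is white so carries J and passed j to III-2 (jj), so II-4 is Jj.
III-3 is a white offspring of II-2 (Jj) × II-4 (Jj), whose cross gives 1/4 JJ : 1/2 Jj : 1/4 jj; conditioning on being white, III-3 is JJ with probability 1/3, Jj with probability 2/3.
III-1 is a white offspring of II-2 (Jj) × II-4 (Jj), whose cross gives 1/4 JJ : 1/2 Jj : 1/4 jj; conditioning on being white, III-1 is JJ with probability 1/3, Jj with probability 2/3.
Summing over parental genotype combinations, P(offspring has genotype Jj) = 2/9·1/2 + 2/9·1/2 + 4/9·1/2 = 4/9.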